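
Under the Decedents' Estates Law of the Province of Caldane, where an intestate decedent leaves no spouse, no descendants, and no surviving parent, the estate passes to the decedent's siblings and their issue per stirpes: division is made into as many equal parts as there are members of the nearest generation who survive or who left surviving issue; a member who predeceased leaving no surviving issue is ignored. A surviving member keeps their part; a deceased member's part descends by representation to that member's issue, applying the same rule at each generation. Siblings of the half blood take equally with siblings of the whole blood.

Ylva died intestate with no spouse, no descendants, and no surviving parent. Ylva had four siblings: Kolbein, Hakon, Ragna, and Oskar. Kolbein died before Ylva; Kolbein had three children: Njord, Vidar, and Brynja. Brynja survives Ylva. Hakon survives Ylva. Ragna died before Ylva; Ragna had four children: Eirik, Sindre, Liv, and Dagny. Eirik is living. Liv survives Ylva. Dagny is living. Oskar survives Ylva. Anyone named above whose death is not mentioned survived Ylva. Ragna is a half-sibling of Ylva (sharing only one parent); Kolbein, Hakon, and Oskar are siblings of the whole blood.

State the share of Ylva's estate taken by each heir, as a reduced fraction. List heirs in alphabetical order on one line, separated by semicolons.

Brynja 1/12; Dagny 1/16; Eirik 1/16; Hakon 1/4; Liv 1/16; Njord 1/12; Oskar 1/4; Sindre 1/16; Vidar 1/12

No spouse, descendants, or parent survives, so the estate passes to Ylva's siblings per stirpes.
Half-blood and whole-blood siblings take equally under the stated rule.
The estate is divided into 4 equal shares of 1/4 among Kolbein, Hakon, Ragna, Oskar.
Kolbein predeceased; the 1/4 allotted to Kolbein's branch passes to Kolbein's issue by representation.
The 1/4 is divided into 3 equal shares of 1/12 among Njord, Vidar, Brynja.
Njord is living and takes 1/12.
Vidar is living and takes 1/12.
Brynja is living and takes 1/12.
Hakon is living and takes 1/4.
Ragna predeceased; the 1/4 allotted to Ragna's branch passes to Ragna's issue by representation.
The 1/4 is divided into 4 equal shares of 1/16 among Eirik, Sindre, Liv, Dagny.
Eirik is living and takes 1/16.
Sindre is living and takes 1/16.
Liv is living and takes 1/16.
Dagny is living and takes 1/16.
Oskar is living and takes 1/4.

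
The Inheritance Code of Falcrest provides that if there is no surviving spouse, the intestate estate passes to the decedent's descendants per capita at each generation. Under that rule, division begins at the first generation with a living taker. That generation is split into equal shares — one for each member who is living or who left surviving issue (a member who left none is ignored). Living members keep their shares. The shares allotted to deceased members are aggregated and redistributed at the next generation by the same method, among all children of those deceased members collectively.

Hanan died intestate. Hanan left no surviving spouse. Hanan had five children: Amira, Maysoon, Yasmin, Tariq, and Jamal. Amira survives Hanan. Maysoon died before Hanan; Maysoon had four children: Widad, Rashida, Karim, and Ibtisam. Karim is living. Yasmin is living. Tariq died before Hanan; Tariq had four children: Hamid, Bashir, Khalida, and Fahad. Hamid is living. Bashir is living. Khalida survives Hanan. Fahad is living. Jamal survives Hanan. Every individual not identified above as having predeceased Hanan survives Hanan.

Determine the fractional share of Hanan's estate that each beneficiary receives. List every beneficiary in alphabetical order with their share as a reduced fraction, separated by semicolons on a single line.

Amira 1/5; Bashir 1/20; Fahad 1/20; Hamid 1/20; Ibtisam 1/20; Jamal 1/5; Karim 1/20; Khalida 1/20; Rashida 1/20; Widad 1/20; Yasmin 1/5

There is no surviving spouse, so the entire estate passes to Hanan's descendants per capita at each generation.
At generation 1 (Amira, Maysoon, Yasmin, Tariq, Jamal) there are 5 shares of (1)/5 = 1/5 each.
Living: Amira, Yasmin, and Jamal — each takes 1/5.
Deceased: Maysoon and Tariq. Their combined 2/5 is pooled and carried to generation 2.
At generation 2 (Widad, Rashida, Karim, Ibtisam, Hamid, Bashir, Khalida, Fahad) there are 8 shares of (2/5)/8 = 1/20 each.
Living: Widad, Rashida, Karim, Ibtisam, Hamid, Bashir, Khalida, and Fahad — each takes 1/20.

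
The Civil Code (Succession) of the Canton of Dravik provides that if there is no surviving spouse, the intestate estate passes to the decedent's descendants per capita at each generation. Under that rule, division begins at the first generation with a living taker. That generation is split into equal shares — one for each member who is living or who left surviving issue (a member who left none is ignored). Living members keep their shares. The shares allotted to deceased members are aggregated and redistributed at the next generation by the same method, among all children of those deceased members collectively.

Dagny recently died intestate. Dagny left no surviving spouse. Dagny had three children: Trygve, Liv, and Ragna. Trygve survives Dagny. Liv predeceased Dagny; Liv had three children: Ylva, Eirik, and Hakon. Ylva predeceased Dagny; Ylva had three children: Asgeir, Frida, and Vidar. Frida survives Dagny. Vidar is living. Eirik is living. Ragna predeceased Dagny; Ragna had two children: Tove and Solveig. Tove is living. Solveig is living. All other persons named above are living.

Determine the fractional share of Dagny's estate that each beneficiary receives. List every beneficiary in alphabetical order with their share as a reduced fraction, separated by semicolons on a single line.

Asgeir 2/45; Eirik 2/15; Frida 2/45; Hakon 2/15; Solveig 2/15; Tove 2/15; Trygve 1/3; Vidar 2/45

There is no surviving spouse, so the entire estate passes to Dagny's descendants per capita at each generation.
At generation 1 (Trygve, Liv, Ragna) there are 3 shares of (1)/3 = 1/3 each.
Living: Trygve — each takes 1/3.
Deceased: Liv and Ragna. Their combined 2/3 is pooled and carried to generation 2.
At generation 2 (Ylva, Eirik, Hakon, Tove, Solveig) there are 5 shares of (2/3)/5 = 2/15 each.
Living: Eirik, Hakon, Tove, and Solveig — each takes 2/15.
Deceased: Ylva. That 2/15 share is carried to generation 3.
At generation 3 (Asgeir, Frida, Vidar) there are 3 shares of (2/15)/3 = 2/45 each.
Living: Asgeir, Frida, and Vidar — each takes 2/45.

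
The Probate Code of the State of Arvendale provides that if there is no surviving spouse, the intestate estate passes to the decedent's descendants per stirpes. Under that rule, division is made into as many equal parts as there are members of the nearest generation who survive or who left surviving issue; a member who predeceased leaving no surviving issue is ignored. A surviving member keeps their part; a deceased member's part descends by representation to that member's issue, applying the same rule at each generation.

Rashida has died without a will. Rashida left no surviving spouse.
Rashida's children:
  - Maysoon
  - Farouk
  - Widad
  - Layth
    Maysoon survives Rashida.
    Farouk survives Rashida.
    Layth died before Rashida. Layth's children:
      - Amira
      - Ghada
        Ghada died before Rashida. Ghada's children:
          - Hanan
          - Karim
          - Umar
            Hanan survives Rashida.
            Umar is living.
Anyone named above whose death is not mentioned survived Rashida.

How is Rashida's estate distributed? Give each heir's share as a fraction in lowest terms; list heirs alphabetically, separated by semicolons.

Amira 1/8; Farouk 1/4; Hanan 1/24; Karim 1/24; Maysoon 1/4; Umar 1/24; Widad 1/4

There is no surviving spouse, so the entire estate passes to Rashida's descendants per stirpes.
The estate is divided into 4 equal shares of 1/4 among Maysoon, Farouk, Widad, Layth.
Maysoon is living and takes 1/4.
Farouk is living and takes 1/4.
Widad is living and takes 1/4.
Layth predeceased; the 1/4 allotted to Layth's branch passes to Layth's issue by representation.
The 1/4 is divided into 2 equal shares of 1/8 among Amira, Ghada.
Amira is living and takes 1/8.
Ghada predeceased; the 1/8 allotted to Ghada's branch passes to Ghada's issue by representation.
The 1/8 is divided into 3 equal shares of 1/24 among Hanan, Karim, Umar.
Hanan is living and takes 1/24.
Karim is living and takes 1/24.
Umar is living and takes 1/24.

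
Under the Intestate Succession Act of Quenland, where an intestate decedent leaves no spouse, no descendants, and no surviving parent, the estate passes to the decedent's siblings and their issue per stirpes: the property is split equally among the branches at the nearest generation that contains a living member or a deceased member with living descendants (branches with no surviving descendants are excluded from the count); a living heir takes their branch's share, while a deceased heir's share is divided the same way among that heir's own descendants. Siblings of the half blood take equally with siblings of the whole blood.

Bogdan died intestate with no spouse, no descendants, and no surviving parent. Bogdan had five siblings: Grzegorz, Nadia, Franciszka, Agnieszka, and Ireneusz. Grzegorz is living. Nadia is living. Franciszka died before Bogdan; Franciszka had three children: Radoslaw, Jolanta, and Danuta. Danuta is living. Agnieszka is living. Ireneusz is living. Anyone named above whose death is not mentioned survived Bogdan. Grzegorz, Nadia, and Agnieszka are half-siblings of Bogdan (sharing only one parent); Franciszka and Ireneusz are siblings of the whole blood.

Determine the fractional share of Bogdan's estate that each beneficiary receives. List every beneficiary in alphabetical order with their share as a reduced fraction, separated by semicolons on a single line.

No spouse, descendants, or parent survives, so the estate passes to Bogdan's siblings per stirpes.
Half-blood and whole-blood siblings take equally under the stated rule.
The estate is divided into 5 equal shares of 1/5 among Grzegorz, Nadia, Franciszka, Agnieszka, Ireneusz.
Grzegorz is living and takes 1/5.
Nadia is living and takes 1/5.
Franciszka predeceased; the 1/5 allotted to Franciszka's branch passes to Franciszka's issue by representation.
The 1/5 is divided into 3 equal shares of 1/15 among Radoslaw, Jolanta, Danuta.
Radoslaw is living and takes 1/15.
Jolanta is living and takes 1/15.
Danuta is living and takes 1/15.
Agnieszka is living and takes 1/5.
Ireneusz is living and takes 1/5.

Agnieszka 1/5; Danuta 1/15; Grzegorz 1/5; Ireneusz 1/5; Jolanta 1/15; Nadia 1/5; Radoslaw 1/15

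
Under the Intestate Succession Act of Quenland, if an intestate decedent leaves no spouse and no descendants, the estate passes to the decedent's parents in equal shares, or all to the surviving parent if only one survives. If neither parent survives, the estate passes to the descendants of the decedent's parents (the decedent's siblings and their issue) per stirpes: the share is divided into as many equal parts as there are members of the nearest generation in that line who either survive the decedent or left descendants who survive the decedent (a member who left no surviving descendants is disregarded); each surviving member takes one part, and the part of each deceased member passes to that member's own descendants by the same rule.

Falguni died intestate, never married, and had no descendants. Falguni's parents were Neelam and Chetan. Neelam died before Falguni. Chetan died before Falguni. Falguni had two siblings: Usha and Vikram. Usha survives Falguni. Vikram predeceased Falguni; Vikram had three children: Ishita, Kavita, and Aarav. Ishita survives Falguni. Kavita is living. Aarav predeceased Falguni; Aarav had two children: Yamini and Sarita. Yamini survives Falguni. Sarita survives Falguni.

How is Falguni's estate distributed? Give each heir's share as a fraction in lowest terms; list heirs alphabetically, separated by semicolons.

Ishita 1/6; Kavita 1/6; Sarita 1/12; Usha 1/2; Yamini 1/12

Neither parent survives and there are no descendants, so the estate passes to Falguni's siblings and their issue per stirpes.
The estate is divided into 2 equal shares of 1/2 among Usha, Vikram.
Usha is living and takes 1/2.
Vikram predeceased; the 1/2 allotted to Vikram's branch passes to Vikram's issue by representation.
The 1/2 is divided into 3 equal shares of 1/6 among Ishita, Kavita, Aarav.
Ishita is living and takes 1/6.
Kavita is living and takes 1/6.
Aarav predeceased; the 1/6 allotted to Aarav's branch passes to Aarav's issue by representation.
The 1/6 is divided into 2 equal shares of 1/12 among Yamini, Sarita.
Yamini is living and takes 1/12.
Sarita is living and takes 1/12.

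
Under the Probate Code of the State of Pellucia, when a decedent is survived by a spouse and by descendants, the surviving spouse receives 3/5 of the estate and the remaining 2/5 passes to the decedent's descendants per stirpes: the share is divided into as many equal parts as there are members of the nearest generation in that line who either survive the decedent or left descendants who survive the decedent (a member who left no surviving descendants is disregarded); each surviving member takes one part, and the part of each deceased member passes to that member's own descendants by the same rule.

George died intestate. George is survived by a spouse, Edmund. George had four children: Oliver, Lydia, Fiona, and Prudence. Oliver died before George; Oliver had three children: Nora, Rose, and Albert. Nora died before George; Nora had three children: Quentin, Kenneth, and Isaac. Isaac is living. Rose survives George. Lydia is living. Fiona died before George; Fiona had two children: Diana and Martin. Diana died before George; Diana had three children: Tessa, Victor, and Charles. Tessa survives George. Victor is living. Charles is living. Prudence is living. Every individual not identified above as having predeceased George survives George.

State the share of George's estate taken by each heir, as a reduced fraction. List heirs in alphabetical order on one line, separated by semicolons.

Edmund, as surviving spouse, takes 3/5.
The remaining 2/5 passes to George's descendants per stirpes.
The 2/5 is divided into 4 equal shares of 1/10 among Oliver, Lydia, Fiona, Prudence.
Oliver predeceased; the 1/10 allotted to Oliver's branch passes to Oliver's issue by representation.
The 1/10 is divided into 3 equal shares of 1/30 among Nora, Rose, Albert.
Nora predeceased; the 1/30 allotted to Nora's branch passes to Nora's issue by representation.
The 1/30 is divided into 3 equal shares of 1/90 among Quentin, Kenneth, Isaac.
Quentin is living and takes 1/90.
Kenneth is living and takes 1/90.
Isaac is living and takes 1/90.
Rose is living and takes 1/30.
Albert is living and takes 1/30.
Lydia is living and takes 1/10.
Fiona predeceased; the 1/10 allotted to Fiona's branch passes to Fiona's issue by representation.
The 1/10 is divided into 2 equal shares of 1/20 among Diana, Martin.
Diana predeceased; the 1/20 allotted to Diana's branch passes to Diana's issue by representation.
The 1/20 is divided into 3 equal shares of 1/60 among Tessa, Victor, Charles.
Tessa is living and takes 1/60.
Victor is living and takes 1/60.
Charles is living and takes 1/60.
Martin is living and takes 1/20.
Prudence is living and takes 1/10.

Albert 1/30; Charles 1/60; Edmund 3/5; Isaac 1/90; Kenneth 1/90; Lydia 1/10; Martin 1/20; Prudence 1/10; Quentin 1/90; Rose 1/30; Tessa 1/60; Victor 1/60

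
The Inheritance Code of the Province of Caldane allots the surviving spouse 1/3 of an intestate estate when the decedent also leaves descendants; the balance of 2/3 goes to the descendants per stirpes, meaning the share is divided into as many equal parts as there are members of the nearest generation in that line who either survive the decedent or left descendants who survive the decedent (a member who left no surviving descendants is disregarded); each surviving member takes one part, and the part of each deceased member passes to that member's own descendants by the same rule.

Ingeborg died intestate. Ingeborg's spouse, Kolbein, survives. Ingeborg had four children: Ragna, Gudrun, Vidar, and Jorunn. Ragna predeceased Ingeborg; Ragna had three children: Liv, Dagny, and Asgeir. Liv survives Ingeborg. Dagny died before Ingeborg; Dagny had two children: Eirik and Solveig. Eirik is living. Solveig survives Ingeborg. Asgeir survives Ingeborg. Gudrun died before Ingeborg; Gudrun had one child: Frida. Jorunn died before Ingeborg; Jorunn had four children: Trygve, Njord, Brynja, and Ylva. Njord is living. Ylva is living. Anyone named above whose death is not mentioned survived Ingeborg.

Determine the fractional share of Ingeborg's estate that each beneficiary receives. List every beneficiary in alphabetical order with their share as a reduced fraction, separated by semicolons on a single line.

Asgeir 1/18; Brynja 1/24; Eirik 1/36; Frida 1/6; Kolbein 1/3; Liv 1/18; Njord 1/24; Solveig 1/36; Trygve 1/24; Vidar 1/6; Ylva 1/24

Kolbein, as surviving spouse, takes 1/3.
The remaining 2/3 passes to Ingeborg's descendants per stirpes.
The 2/3 is divided into 4 equal shares of 1/6 among Ragna, Gudrun, Vidar, Jorunn.
Ragna predeceased; the 1/6 allotted to Ragna's branch passes to Ragna's issue by representation.
The 1/6 is divided into 3 equal shares of 1/18 among Liv, Dagny, Asgeir.
Liv is living and takes 1/18.
Dagny predeceased; the 1/18 allotted to Dagny's branch passes to Dagny's issue by representation.
The 1/18 is divided into 2 equal shares of 1/36 among Eirik, Solveig.
Eirik is living and takes 1/36.
Solveig is living and takes 1/36.
Asgeir is living and takes 1/18.
Gudrun predeceased; the 1/6 allotted to Gudrun's branch passes to Gudrun's issue by representation.
Frida is the sole taker at this level and receives the full 1/6.
Vidar is living and takes 1/6.
Jorunn predeceased; the 1/6 allotted to Jorunn's branch passes to Jorunn's issue by representation.
The 1/6 is divided into 4 equal shares of 1/24 among Trygve, Njord, Brynja, Ylva.
Trygve is living and takes 1/24.
Njord is living and takes 1/24.
Brynja is living and takes 1/24.
Ylva is living and takes 1/24.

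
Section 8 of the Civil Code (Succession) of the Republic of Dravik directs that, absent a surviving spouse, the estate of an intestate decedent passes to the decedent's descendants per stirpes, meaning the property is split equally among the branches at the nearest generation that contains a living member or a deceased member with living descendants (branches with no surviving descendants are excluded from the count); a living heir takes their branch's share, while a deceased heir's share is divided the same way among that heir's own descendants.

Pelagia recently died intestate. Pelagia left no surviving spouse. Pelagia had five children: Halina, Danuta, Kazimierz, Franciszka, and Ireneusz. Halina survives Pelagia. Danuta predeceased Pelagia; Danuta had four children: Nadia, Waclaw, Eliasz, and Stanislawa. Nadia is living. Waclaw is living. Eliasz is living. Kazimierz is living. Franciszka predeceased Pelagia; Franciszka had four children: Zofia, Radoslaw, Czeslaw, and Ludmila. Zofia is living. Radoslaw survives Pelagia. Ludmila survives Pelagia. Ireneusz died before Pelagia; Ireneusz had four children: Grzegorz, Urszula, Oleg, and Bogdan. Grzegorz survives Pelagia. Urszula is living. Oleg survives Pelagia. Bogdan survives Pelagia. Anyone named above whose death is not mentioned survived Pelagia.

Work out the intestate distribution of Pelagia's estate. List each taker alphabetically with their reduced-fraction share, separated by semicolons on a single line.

Bogdan 1/20; Czeslaw 1/20; Eliasz 1/20; Grzegorz 1/20; Halina 1/5; Kazimierz 1/5; Ludmila 1/20; Nadia 1/20; Oleg 1/20; Radoslaw 1/20; Stanislawa 1/20; Urszula 1/20; Waclaw 1/20; Zofia 1/20

There is no surviving spouse, so the entire estate passes to Pelagia's descendants per stirpes.
The estate is divided into 5 equal shares of 1/5 among Halina, Danuta, Kazimierz, Franciszka, Ireneusz.
Halina is living and takes 1/5.
Danuta predeceased; the 1/5 allotted to Danuta's branch passes to Danuta's issue by representation.
The 1/5 is divided into 4 equal shares of 1/20 among Nadia, Waclaw, Eliasz, Stanislawa.
Nadia is living and takes 1/20.
Waclaw is living and takes 1/20.
Eliasz is living and takes 1/20.
Stanislawa is living and takes 1/20.
Kazimierz is living and takes 1/5.
Franciszka predeceased; the 1/5 allotted to Franciszka's branch passes to Franciszka's issue by representation.
The 1/5 is divided into 4 equal shares of 1/20 among Zofia, Radoslaw, Czeslaw, Ludmila.
Zofia is living and takes 1/20.
Radoslaw is living and takes 1/20.
Czeslaw is living and takes 1/20.
Ludmila is living and takes 1/20.
Ireneusz predeceased; the 1/5 allotted to Ireneusz's branch passes to Ireneusz's issue by representation.
The 1/5 is divided into 4 equal shares of 1/20 among Grzegorz, Urszula, Oleg, Bogdan.
Grzegorz is living and takes 1/20.
Urszula is living and takes 1/20.
Oleg is living and takes 1/20.
Bogdan is living and takes 1/20.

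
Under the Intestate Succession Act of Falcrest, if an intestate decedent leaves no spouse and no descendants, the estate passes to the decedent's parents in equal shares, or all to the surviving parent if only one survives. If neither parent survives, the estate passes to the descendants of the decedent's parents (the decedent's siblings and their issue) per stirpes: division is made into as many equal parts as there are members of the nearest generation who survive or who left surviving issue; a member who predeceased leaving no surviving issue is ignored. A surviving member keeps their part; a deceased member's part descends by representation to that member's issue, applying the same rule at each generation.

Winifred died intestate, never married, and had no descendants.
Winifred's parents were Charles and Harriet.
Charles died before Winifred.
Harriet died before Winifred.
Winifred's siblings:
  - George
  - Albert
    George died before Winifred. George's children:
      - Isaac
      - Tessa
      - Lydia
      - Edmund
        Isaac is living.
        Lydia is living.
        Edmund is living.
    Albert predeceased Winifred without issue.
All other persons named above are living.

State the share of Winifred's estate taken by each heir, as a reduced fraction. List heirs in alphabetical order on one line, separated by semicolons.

Edmund 1/4; Isaac 1/4; Lydia 1/4; Tessa 1/4

Neither parent survives and there are no descendants, so the estate passes to Winifred's siblings and their issue per stirpes.
Albert left no surviving issue, so that branch lapses and is disregarded.
George's line is the sole branch at this level, so the full 1 passes to George's issue by representation.
The estate is divided into 4 equal shares of 1/4 among Isaac, Tessa, Lydia, Edmund.
Isaac is living and takes 1/4.
Tessa is living and takes 1/4.
Lydia is living and takes 1/4.
Edmund is living and takes 1/4.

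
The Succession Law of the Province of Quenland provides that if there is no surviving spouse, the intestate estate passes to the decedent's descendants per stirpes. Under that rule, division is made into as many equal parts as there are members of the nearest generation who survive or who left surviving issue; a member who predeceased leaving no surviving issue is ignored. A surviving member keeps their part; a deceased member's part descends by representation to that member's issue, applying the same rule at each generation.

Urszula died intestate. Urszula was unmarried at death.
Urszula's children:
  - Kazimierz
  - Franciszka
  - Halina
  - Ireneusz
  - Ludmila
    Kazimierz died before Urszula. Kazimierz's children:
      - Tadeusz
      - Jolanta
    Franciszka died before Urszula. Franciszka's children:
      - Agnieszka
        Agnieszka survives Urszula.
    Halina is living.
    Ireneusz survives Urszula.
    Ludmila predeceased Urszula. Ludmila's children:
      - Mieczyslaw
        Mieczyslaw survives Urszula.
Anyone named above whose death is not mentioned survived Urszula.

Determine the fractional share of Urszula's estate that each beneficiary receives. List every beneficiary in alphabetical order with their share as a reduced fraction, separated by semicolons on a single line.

There is no surviving spouse, so the entire estate passes to Urszula's descendants per stirpes.
The estate is divided into 5 equal shares of 1/5 among Kazimierz, Franciszka, Halina, Ireneusz, Ludmila.
Kazimierz predeceased; the 1/5 allotted to Kazimierz's branch passes to Kazimierz's issue by representation.
The 1/5 is divided into 2 equal shares of 1/10 among Tadeusz, Jolanta.
Tadeusz is living and takes 1/10.
Jolanta is living and takes 1/10.
Franciszka predeceased; the 1/5 allotted to Franciszka's branch passes to Franciszka's issue by representation.
Agnieszka is the sole taker at this level and receives the full 1/5.
Halina is living and takes 1/5.
Ireneusz is living and takes 1/5.
Ludmila predeceased; the 1/5 allotted to Ludmila's branch passes to Ludmila's issue by representation.
Mieczyslaw is the sole taker at this level and receives the full 1/5.

Agnieszka 1/5; Halina 1/5; Ireneusz 1/5; Jolanta 1/10; Mieczyslaw 1/5; Tadeusz 1/10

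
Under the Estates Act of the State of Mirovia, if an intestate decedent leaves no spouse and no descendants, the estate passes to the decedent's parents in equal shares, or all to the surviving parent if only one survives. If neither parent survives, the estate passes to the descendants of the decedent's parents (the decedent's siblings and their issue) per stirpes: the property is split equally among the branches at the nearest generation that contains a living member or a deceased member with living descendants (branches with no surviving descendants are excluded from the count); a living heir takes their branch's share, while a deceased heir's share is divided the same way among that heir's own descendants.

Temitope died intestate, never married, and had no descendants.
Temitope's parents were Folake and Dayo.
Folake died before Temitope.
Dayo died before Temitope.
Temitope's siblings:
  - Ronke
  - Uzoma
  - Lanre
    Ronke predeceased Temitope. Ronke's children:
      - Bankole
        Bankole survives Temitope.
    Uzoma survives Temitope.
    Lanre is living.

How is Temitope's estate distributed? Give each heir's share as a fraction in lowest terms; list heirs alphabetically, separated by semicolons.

Neither parent survives and there are no descendants, so the estate passes to Temitope's siblings and their issue per stirpes.
The estate is divided into 3 equal shares of 1/3 among Ronke, Uzoma, Lanre.
Ronke predeceased; the 1/3 allotted to Ronke's branch passes to Ronke's issue by representation.
Bankole is the sole taker at this level and receives the full 1/3.
Uzoma is living and takes 1/3.
Lanre is living and takes 1/3.

Bankole 1/3; Lanre 1/3; Uzoma 1/3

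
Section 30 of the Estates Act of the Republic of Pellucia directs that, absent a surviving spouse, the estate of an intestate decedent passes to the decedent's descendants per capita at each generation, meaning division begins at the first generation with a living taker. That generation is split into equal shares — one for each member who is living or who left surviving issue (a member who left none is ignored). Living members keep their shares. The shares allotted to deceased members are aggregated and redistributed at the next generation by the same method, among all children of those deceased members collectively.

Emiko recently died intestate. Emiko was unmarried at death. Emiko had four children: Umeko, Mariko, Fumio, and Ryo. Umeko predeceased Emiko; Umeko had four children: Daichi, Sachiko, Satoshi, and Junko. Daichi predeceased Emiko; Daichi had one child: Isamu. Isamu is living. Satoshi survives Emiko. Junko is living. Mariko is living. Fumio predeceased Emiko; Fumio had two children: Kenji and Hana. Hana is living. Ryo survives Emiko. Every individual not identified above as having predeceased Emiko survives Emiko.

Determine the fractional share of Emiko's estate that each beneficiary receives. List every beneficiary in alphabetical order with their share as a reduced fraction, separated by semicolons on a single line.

There is no surviving spouse, so the entire estate passes to Emiko's descendants per capita at each generation.
At generation 1 (Umeko, Mariko, Fumio, Ryo) there are 4 shares of (1)/4 = 1/4 each.
Living: Mariko and Ryo — each takes 1/4.
Deceased: Umeko and Fumio. Their combined 1/2 is pooled and carried to generation 2.
At generation 2 (Daichi, Sachiko, Satoshi, Junko, Kenji, Hana) there are 6 shares of (1/2)/6 = 1/12 each.
Living: Sachiko, Satoshi, Junko, Kenji, and Hana — each takes 1/12.
Deceased: Daichi. That 1/12 share is carried to generation 3.
At generation 3 (Isamu) there are 1 shares of (1/12)/1 = 1/12 each.
Living: Isamu — each takes 1/12.

Hana 1/12; Isamu 1/12; Junko 1/12; Kenji 1/12; Mariko 1/4; Ryo 1/4; Sachiko 1/12; Satoshi 1/12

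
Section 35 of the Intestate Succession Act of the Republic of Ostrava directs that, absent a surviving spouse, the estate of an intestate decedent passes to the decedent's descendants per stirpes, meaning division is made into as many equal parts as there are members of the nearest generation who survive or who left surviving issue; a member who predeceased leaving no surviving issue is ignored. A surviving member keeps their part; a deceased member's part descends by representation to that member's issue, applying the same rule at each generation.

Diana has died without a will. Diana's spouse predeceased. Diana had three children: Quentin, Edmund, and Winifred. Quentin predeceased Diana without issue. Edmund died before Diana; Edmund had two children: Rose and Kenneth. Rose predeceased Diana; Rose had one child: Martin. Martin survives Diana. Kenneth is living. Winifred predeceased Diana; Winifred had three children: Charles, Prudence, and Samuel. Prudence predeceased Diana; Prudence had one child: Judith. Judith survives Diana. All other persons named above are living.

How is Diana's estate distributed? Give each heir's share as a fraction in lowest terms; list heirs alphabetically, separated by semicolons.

Charles 1/6; Judith 1/6; Kenneth 1/4; Martin 1/4; Samuel 1/6

There is no surviving spouse, so the entire estate passes to Diana's descendants per stirpes.
Quentin left no surviving issue, so that branch lapses and is disregarded.
The estate is divided into 2 equal shares of 1/2 among Edmund, Winifred.
Edmund predeceased; the 1/2 allotted to Edmund's branch passes to Edmund's issue by representation.
The 1/2 is divided into 2 equal shares of 1/4 among Rose, Kenneth.
Rose predeceased; the 1/4 allotted to Rose's branch passes to Rose's issue by representation.
Martin is the sole taker at this level and receives the full 1/4.
Kenneth is living and takes 1/4.
Winifred predeceased; the 1/2 allotted to Winifred's branch passes to Winifred's issue by representation.
The 1/2 is divided into 3 equal shares of 1/6 among Charles, Prudence, Samuel.
Charles is living and takes 1/6.
Prudence predeceased; the 1/6 allotted to Prudence's branch passes to Prudence's issue by representation.
Judith is the sole taker at this level and receives the full 1/6.
Samuel is living and takes 1/6.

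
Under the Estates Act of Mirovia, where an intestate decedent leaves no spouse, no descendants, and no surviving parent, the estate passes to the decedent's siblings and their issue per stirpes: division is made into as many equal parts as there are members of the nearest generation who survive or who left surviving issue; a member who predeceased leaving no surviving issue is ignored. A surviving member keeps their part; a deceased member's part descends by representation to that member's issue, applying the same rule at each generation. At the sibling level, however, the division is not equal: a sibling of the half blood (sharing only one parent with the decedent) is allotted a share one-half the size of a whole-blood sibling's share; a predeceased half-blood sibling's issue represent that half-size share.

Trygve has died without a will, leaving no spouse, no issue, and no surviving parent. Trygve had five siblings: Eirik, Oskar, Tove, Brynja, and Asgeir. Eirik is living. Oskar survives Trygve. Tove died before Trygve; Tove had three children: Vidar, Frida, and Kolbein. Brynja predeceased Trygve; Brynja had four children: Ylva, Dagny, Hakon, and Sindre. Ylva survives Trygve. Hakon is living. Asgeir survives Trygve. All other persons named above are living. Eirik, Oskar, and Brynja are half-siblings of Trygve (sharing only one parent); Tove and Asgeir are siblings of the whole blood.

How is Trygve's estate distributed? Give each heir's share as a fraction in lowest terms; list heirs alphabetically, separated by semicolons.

No spouse, descendants, or parent survives, so the estate passes to Trygve's siblings per stirpes.
Half-blood siblings count for one-half the weight of whole-blood siblings at the initial division.
Dividing 1 in proportion to weights (total weight 7/2): Eirik (weight 1/2) → 1/7; Oskar (weight 1/2) → 1/7; Tove (weight 1) → 2/7; Brynja (weight 1/2) → 1/7; Asgeir (weight 1) → 2/7.
Eirik is living and takes 1/7.
Oskar is living and takes 1/7.
Tove predeceased; the 2/7 allotted to Tove's branch passes to Tove's issue by representation.
The 2/7 is divided into 3 equal shares of 2/21 among Vidar, Frida, Kolbein.
Vidar is living and takes 2/21.
Frida is living and takes 2/21.
Kolbein is living and takes 2/21.
Brynja predeceased; the 1/7 allotted to Brynja's branch passes to Brynja's issue by representation.
The 1/7 is divided into 4 equal shares of 1/28 among Ylva, Dagny, Hakon, Sindre.
Ylva is living and takes 1/28.
Dagny is living and takes 1/28.
Hakon is living and takes 1/28.
Sindre is living and takes 1/28.
Asgeir is living and takes 2/7.

Asgeir 2/7; Dagny 1/28; Eirik 1/7; Frida 2/21; Hakon 1/28; Kolbein 2/21; Oskar 1/7; Sindre 1/28; Vidar 2/21; Ylva 1/28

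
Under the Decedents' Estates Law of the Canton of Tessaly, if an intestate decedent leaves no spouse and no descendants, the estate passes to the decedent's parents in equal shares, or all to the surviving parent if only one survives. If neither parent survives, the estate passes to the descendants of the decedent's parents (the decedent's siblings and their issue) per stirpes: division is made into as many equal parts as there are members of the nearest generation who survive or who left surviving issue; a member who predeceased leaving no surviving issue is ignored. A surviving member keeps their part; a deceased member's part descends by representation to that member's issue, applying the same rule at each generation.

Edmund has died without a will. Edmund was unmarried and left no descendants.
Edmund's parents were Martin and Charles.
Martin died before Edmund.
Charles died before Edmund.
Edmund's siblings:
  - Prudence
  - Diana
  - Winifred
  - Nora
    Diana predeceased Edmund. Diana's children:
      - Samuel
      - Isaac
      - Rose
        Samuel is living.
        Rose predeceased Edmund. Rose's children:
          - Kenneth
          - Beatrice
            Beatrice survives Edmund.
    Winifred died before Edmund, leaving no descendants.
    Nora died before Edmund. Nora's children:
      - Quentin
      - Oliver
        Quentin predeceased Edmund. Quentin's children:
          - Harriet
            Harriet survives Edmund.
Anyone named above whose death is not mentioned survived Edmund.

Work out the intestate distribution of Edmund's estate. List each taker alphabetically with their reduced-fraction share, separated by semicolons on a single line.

Beatrice 1/18; Harriet 1/6; Isaac 1/9; Kenneth 1/18; Oliver 1/6; Prudence 1/3; Samuel 1/9

Neither parent survives and there are no descendants, so the estate passes to Edmund's siblings and their issue per stirpes.
Winifred left no surviving issue, so that branch lapses and is disregarded.
The estate is divided into 3 equal shares of 1/3 among Prudence, Diana, Nora.
Prudence is living and takes 1/3.
Diana predeceased; the 1/3 allotted to Diana's branch passes to Diana's issue by representation.
The 1/3 is divided into 3 equal shares of 1/9 among Samuel, Isaac, Rose.
Samuel is living and takes 1/9.
Isaac is living and takes 1/9.
Rose predeceased; the 1/9 allotted to Rose's branch passes to Rose's issue by representation.
The 1/9 is divided into 2 equal shares of 1/18 among Kenneth, Beatrice.
Kenneth is living and takes 1/18.
Beatrice is living and takes 1/18.
Nora predeceased; the 1/3 allotted to Nora's branch passes to Nora's issue by representation.
The 1/3 is divided into 2 equal shares of 1/6 among Quentin, Oliver.
Quentin predeceased; the 1/6 allotted to Quentin's branch passes to Quentin's issue by representation.
Harriet is the sole taker at this level and receives the full 1/6.
Oliver is living and takes 1/6.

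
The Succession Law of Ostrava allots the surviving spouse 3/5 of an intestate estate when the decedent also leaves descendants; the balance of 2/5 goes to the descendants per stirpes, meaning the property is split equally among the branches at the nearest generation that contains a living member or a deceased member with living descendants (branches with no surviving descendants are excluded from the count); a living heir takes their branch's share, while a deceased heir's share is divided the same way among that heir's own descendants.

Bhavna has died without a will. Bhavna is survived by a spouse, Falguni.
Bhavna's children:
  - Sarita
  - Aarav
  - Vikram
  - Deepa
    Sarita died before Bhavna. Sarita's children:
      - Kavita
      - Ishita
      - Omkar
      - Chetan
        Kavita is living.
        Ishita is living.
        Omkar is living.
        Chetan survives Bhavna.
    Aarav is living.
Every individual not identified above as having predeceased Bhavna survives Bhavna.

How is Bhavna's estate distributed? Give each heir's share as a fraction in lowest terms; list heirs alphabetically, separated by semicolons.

Aarav 1/10; Chetan 1/40; Deepa 1/10; Falguni 3/5; Ishita 1/40; Kavita 1/40; Omkar 1/40; Vikram 1/10

Falguni, as surviving spouse, takes 3/5.
The remaining 2/5 passes to Bhavna's descendants per stirpes.
The 2/5 is divided into 4 equal shares of 1/10 among Sarita, Aarav, Vikram, Deepa.
Sarita predeceased; the 1/10 allotted to Sarita's branch passes to Sarita's issue by representation.
The 1/10 is divided into 4 equal shares of 1/40 among Kavita, Ishita, Omkar, Chetan.
Kavita is living and takes 1/40.
Ishita is living and takes 1/40.
Omkar is living and takes 1/40.
Chetan is living and takes 1/40.
Aarav is living and takes 1/10.
Vikram is living and takes 1/10.
Deepa is living and takes 1/10.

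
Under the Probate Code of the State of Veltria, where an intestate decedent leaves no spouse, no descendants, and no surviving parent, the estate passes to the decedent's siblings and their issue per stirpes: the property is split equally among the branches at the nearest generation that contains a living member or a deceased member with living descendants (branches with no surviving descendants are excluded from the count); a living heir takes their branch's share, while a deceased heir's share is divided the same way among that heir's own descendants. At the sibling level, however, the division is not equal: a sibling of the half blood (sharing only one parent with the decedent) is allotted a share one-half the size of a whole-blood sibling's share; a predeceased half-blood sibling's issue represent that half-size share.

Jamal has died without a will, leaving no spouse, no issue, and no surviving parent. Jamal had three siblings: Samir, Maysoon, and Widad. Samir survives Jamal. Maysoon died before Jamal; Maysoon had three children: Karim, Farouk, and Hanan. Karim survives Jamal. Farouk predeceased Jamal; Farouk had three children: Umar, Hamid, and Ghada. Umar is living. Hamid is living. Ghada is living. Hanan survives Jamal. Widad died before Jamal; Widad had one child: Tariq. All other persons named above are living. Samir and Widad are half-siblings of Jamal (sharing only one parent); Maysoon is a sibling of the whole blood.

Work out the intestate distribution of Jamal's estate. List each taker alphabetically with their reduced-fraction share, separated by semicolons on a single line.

Ghada 1/18; Hamid 1/18; Hanan 1/6; Karim 1/6; Samir 1/4; Tariq 1/4; Umar 1/18

No spouse, descendants, or parent survives, so the estate passes to Jamal's siblings per stirpes.
Half-blood siblings count for one-half the weight of whole-blood siblings at the initial division.
Dividing 1 in proportion to weights (total weight 2): Samir (weight 1/2) → 1/4; Maysoon (weight 1) → 1/2; Widad (weight 1/2) → 1/4.
Samir is living and takes 1/4.
Maysoon predeceased; the 1/2 allotted to Maysoon's branch passes to Maysoon's issue by representation.
The 1/2 is divided into 3 equal shares of 1/6 among Karim, Farouk, Hanan.
Karim is living and takes 1/6.
Farouk predeceased; the 1/6 allotted to Farouk's branch passes to Farouk's issue by representation.
The 1/6 is divided into 3 equal shares of 1/18 among Umar, Hamid, Ghada.
Umar is living and takes 1/18.
Hamid is living and takes 1/18.
Ghada is living and takes 1/18.
Hanan is living and takes 1/6.
Widad predeceased; the 1/4 allotted to Widad's branch passes to Widad's issue by representation.
Tariq is the sole taker at this level and receives the full 1/4.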